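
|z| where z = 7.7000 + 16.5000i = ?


|z| = sqrt(7.7^2 + 16.5^2) = sqrt(59.29 + 272.25) = sqrt(331.54) = 18.2082

|z| = 18.2082


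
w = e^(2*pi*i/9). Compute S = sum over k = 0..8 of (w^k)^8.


The roots are w_k = w^k with w = e^(2*pi*i/9), and (w^k)^8 = (w^8)^k.
So S = 1 + u + u^2 + ... + u^(8) with u = w^8.
8 = 0*9 + 8, so 8 is not a multiple of 9: u = w^8 ≠ 1 (w is a primitive 9th root), while u^9 = (w^9)^8 = 1.
Geometric series: S = (1 - u^9)/(1 - u) = (1 - 1)/(1 - u) = 0

S = 0


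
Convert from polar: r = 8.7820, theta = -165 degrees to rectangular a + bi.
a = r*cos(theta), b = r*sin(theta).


a = 8.7820*cos(-165°) = 8.7820*(-0.96593) = -8.4828
b = 8.7820*sin(-165°) = 8.7820*(-0.258819) = -2.2729

-8.4828 - 2.2729i


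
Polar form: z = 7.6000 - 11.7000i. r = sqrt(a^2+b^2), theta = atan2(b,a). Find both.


r = sqrt(57.76+136.89) = sqrt(194.65) = 13.9517
theta = atan2(-11.7, 7.6) = -56.9933 degrees

r = 13.9517, theta = -56.9933 degrees


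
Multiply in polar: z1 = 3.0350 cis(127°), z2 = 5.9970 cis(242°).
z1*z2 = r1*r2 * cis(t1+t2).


r = 3.0350 * 5.9970 = 18.2009
theta = 127° + 242° = 369° = 9° (mod 360)

18.2009 cis(9°)


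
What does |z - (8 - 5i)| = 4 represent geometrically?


|z - z0| = r is a circle with center z0 and radius r.
Center = (8, -5), radius = 4

Circle with center (8, -5) and radius 4


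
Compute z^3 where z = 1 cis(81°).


r^3 = 1^3 = 1
n*theta = 3*81° = 243° = 243° (mod 360)
a = 1*cos(243°) = -0.4540
b = 1*sin(243°) = -0.8910

1 cis(243°) = -0.4540 - 0.8910i


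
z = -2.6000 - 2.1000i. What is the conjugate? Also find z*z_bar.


z_bar = -2.6000 + 2.1000i
z*z_bar = (-2.6)^2 + (-2.1)^2 = 6.76 + 4.41 = 11.17

z_bar = -2.6000 + 2.1000i, z*z_bar = 11.17


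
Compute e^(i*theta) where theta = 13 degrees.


cos(13°) = 0.9744
sin(13°) = 0.2250

e^(i*13°) = 0.9744 + 0.2250i


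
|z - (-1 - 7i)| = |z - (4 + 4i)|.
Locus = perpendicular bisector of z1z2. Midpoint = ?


Equal distances means the locus is the perpendicular bisector of z1 and z2.
Midpoint = ((-1+4)/2, (-7+4)/2) = (1.5000, -1.5000)

Perpendicular bisector through (1.5000, -1.5000)


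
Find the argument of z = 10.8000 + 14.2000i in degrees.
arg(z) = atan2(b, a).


Re = 10.8, Im = 14.2
arg = atan2(14.2, 10.8) = 52.7447 degrees

arg(z) = 52.7447 degrees


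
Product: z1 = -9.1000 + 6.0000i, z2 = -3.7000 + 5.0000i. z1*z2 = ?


Real = -9.1*(-3.7) - 6*5 = 33.67 - 30 = 3.67
Imag = -9.1*5 - (3.7)*6 = -45.5 - (22.2) = -67.7

3.6700 - 67.7000i


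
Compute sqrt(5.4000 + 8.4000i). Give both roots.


|z| = sqrt(29.16+70.56) = 9.9860
sqrt((|z|+a)/2) = sqrt((9.9860+5.4)/2) = sqrt(7.6930) = 2.7736
sqrt((|z|-a)/2) = sqrt((9.9860-5.4)/2) = sqrt(2.2930) = 1.5143

±(2.7736 + 1.5143i) i.e. 2.7736 + 1.5143i and -2.7736 - 1.5143i


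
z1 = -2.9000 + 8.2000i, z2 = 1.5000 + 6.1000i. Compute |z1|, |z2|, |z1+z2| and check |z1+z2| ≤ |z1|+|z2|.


|z1| = sqrt((-2.9)^2 + 8.2^2) = sqrt(75.65) = 8.6977
|z2| = sqrt(1.5^2 + 6.1^2) = sqrt(39.46) = 6.2817
z1+z2 = -1.4000 + 14.3000i
|z1+z2| = sqrt(206.45) = 14.3684
|z1|+|z2| = 8.6977 + 6.2817 = 14.9794

|z1+z2| = 14.3684 ≤ |z1|+|z2| = 14.9794 (verified)


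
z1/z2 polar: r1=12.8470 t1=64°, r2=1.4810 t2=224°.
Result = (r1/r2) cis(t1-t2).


r = 12.8470 / 1.4810 = 8.6745
theta = 64° - 224° = -160° = 200° (mod 360)

8.6745 cis(200°)


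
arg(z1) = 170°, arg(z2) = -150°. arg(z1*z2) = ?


arg(z1*z2) = 170° - 150° = 20°
Normalized to (-180°, 180°]: 20°

20°


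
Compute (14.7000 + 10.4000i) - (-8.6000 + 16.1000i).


Real: 14.7 + 8.6 = 23.3
Imag: 10.4 - 16.1 = -5.7

23.3000 - 5.7000i


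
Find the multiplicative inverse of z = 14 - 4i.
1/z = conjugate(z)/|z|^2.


|z|^2 = 196+16 = 212
1/z = (14 + 4i)/212

1/z = 0.0660 + 0.0189i


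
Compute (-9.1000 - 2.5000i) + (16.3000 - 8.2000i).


Real: -9.1 + 16.3 = 7.2
Imag: -2.5 - 8.2 = -10.7

7.2000 - 10.7000i


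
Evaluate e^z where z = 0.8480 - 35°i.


e^0.8480 = 2.3350
cos(-35°) = 0.81915
sin(-35°) = -0.57358
Real = 2.3350*0.81915 = 1.9127
Imag = 2.3350*(-0.57358) = -1.3393

1.9127 - 1.3393i


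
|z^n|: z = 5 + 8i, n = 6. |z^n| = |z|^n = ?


|z| = sqrt(25+64) = sqrt(89) = 9.4340
|z^6| = |z|^6 = (sqrt(89))^6 = 89^3 = 704969

|z^6| = 704969


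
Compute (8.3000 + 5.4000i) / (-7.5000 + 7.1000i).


Conjugate of z2 = -7.5000 - 7.1000i
Numerator: (8.3000 + 5.4000i)(-7.5000 - 7.1000i) = -23.9100 - 99.4300i
Denominator: (-7.5)^2 + 7.1^2 = 106.66
Result = (-23.9100 - 99.4300i)/106.66

-0.2242 - 0.9322i


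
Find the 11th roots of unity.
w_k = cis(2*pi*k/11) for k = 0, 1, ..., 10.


The 11th roots of unity are cis(360k/11°) for k=0..10
Angle step = 360/11 = 32.7273°
Primitive root: cis(32.7273°)
Primitive root = 0.8413 + 0.5406i

11 roots at angles: 0°, 32.7273°, 65.4545°, 98.1818°, 130.9091°, 163.6364°, 196.3636°, 229.0909°, 261.8182°, 294.5455°, 327.2727°


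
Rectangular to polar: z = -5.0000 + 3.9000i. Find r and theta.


r = sqrt(25+15.21) = sqrt(40.21) = 6.3411
theta = atan2(3.9, -5) = 142.0458 degrees

r = 6.3411, theta = 142.0458 degrees


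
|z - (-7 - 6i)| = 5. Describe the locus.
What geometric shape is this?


|z - z0| = r is a circle with center z0 and radius r.
Center = (-7, -6), radius = 5

Circle with center (-7, -6) and radius 5


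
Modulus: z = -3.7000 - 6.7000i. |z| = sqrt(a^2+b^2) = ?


|z| = sqrt((-3.7)^2 + (-6.7)^2) = sqrt(13.69 + 44.89) = sqrt(58.58) = 7.6538

|z| = 7.6538


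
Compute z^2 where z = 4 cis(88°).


r^2 = 4^2 = 16
n*theta = 2*88° = 176° = 176° (mod 360)
a = 16*cos(176°) = -15.9610
b = 16*sin(176°) = 1.1161

16 cis(176°) = -15.9610 + 1.1161i


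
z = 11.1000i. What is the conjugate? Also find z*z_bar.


z_bar = -11.1000i
z*z_bar = 0^2 + 11.1^2 = 0 + 123.21 = 123.21

z_bar = -11.1000i, z*z_bar = 123.21


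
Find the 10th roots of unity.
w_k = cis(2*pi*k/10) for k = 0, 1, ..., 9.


The 10th roots of unity are cis(360k/10°) for k=0..9
Angle step = 360/10 = 36°
Primitive root: cis(36°)
Primitive root = 0.8090 + 0.5878i

10 roots at angles: 0°, 36°, 72°, 108°, 144°, 180°, 216°, 252°, 288°, 324°


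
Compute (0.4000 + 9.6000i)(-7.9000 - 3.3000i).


Real = 0.4*(-7.9) - 9.6*(-3.3) = -3.16 - (-31.68) = 28.52
Imag = 0.4*(-3.3) - (7.9)*9.6 = -1.32 - (75.84) = -77.16

28.5200 - 77.1600i


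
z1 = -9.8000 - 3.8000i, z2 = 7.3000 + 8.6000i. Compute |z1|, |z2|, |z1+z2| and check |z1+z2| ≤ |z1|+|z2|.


|z1| = sqrt((-9.8)^2 + (-3.8)^2) = sqrt(110.48) = 10.5109
|z2| = sqrt(7.3^2 + 8.6^2) = sqrt(127.25) = 11.2805
z1+z2 = -2.5000 + 4.8000i
|z1+z2| = sqrt(29.29) = 5.4120
|z1|+|z2| = 10.5109 + 11.2805 = 21.7914

|z1+z2| = 5.4120 ≤ |z1|+|z2| = 21.7914 (verified)


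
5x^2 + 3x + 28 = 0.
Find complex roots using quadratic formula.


disc = 3^2 - 4*5*28 = 9 - 560 = -551
sqrt(|disc|) = sqrt(551) = 23.4734
Real part = -3/(2*5) = -0.3000
Imag part = 23.4734/(2*5) = 2.3473

-0.3000 ± 2.3473i


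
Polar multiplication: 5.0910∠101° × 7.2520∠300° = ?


r = 5.0910 * 7.2520 = 36.9199
theta = 101° + 300° = 401° = 41° (mod 360)

36.9199 cis(41°)


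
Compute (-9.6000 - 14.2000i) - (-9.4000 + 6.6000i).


Real: -9.6 + 9.4 = -0.2
Imag: -14.2 - 6.6 = -20.8

-0.2000 - 20.8000i


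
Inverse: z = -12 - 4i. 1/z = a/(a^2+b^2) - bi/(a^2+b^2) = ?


|z|^2 = 144+16 = 160
1/z = (-12 + 4i)/160

1/z = -0.0750 + 0.0250i


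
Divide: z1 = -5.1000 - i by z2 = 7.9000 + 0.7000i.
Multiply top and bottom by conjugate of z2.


Conjugate of z2 = 7.9000 - 0.7000i
Numerator: (-5.1000 - i)(7.9000 - 0.7000i) = -40.9900 - 4.3300i
Denominator: 7.9^2 + 0.7^2 = 62.9
Result = (-40.9900 - 4.3300i)/62.9

-0.6517 - 0.0688i


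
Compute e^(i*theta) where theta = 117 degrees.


cos(117°) = -0.4540
sin(117°) = 0.8910

e^(i*117°) = -0.4540 + 0.8910i


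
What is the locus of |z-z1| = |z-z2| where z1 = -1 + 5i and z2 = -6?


Equal distances means the locus is the perpendicular bisector of z1 and z2.
Midpoint = ((-1+(-6))/2, (5+0)/2) = (-3.5000, 2.5000)

Perpendicular bisector through (-3.5000, 2.5000)


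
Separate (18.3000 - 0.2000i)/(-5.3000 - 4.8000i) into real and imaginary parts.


Multiply by conjugate: (18.3000 - 0.2000i)(-5.3000 + 4.8000i) / ((-5.3)^2 + (-4.8)^2)
Numerator real = 18.3*(-5.3) - (0.2)*(-4.8) = -96.03
Numerator imag = -0.2*(-5.3) - 18.3*(-4.8) = 88.9
Denominator = 51.13
Re(z) = -96.03/51.13 = -1.8782
Im(z) = 88.9/51.13 = 1.7387

Re(z) = -1.8782, Im(z) = 1.7387


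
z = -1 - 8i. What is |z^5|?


|z| = sqrt(1+64) = sqrt(65) = 8.0623
|z^5| = |z|^5 = (sqrt(65))^5 = 65^2 * sqrt(65) = 4225*sqrt(65)

|z^5| = 4225*sqrt(65) ≈ 34063.0390


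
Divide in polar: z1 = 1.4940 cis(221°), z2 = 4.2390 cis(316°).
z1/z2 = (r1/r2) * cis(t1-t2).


r = 1.4940 / 4.2390 = 0.3524
theta = 221° - 316° = -95° = 265° (mod 360)

0.3524 cis(265°)


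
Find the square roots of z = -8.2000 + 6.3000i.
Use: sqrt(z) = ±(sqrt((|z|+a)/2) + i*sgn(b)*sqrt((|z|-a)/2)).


|z| = sqrt(67.24+39.69) = 10.3407
sqrt((|z|+a)/2) = sqrt((10.3407+(-8.2))/2) = sqrt(1.0703) = 1.0346
sqrt((|z|-a)/2) = sqrt((10.3407-(-8.2))/2) = sqrt(9.2703) = 3.0447

±(1.0346 + 3.0447i) i.e. 1.0346 + 3.0447i and -1.0346 - 3.0447i


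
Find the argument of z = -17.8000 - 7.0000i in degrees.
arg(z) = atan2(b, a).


Re = -17.8, Im = -7
arg = atan2(-7, -17.8) = -158.5323 degrees

arg(z) = -158.5323 degrees


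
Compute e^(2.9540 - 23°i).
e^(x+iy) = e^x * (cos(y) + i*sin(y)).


e^2.9540 = 19.1825
cos(-23°) = 0.920505
sin(-23°) = -0.39073
Real = 19.1825*0.920505 = 17.6576
Imag = 19.1825*(-0.39073) = -7.4952

17.6576 - 7.4952i


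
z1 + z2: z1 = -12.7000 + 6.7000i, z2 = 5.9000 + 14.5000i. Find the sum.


Real: -12.7 + 5.9 = -6.8
Imag: 6.7 + 14.5 = 21.2

-6.8000 + 21.2000i


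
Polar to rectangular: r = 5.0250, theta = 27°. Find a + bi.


a = 5.0250*cos(27°) = 5.0250*0.891 = 4.4773
b = 5.0250*sin(27°) = 5.0250*0.45399 = 2.2813

4.4773 + 2.2813i


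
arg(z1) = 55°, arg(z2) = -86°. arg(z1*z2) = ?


arg(z1*z2) = 55° - 86° = -31°
Normalized to (-180°, 180°]: -31°

-31°


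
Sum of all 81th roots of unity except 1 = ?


With w = e^(2*pi*i/81), all 81 of the 81th roots of unity w^0 = 1, w, ..., w^(80) sum to 0: 1 + w + ... + w^(80) = (1 - w^81)/(1 - w) = 0 since w^81 = 1, w ≠ 1.
Removing the root 1: w + w^2 + ... + w^(80) = 0 - 1 = -1

Sum = -1


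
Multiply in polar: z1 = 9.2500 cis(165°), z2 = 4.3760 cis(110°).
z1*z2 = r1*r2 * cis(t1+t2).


r = 9.2500 * 4.3760 = 40.4780
theta = 165° + 110° = 275° = 275° (mod 360)

40.4780 cis(275°)


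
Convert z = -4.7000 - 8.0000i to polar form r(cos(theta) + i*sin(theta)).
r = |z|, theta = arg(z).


r = sqrt(22.09+64) = sqrt(86.09) = 9.2785
theta = atan2(-8, -4.7) = -120.4342 degrees

r = 9.2785, theta = -120.4342 degrees


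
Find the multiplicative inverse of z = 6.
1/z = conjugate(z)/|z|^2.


|z|^2 = 36+0 = 36
1/z = (6 - 0i)/36

1/z = 0.1667 + 0i


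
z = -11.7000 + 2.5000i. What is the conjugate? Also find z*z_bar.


z_bar = -11.7000 - 2.5000i
z*z_bar = (-11.7)^2 + 2.5^2 = 136.89 + 6.25 = 143.14

z_bar = -11.7000 - 2.5000i, z*z_bar = 143.14


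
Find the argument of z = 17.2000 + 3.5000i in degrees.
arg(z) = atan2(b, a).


Re = 17.2, Im = 3.5
arg = atan2(3.5, 17.2) = 11.5020 degrees

arg(z) = 11.5020 degrees


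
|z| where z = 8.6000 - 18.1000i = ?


|z| = sqrt(8.6^2 + (-18.1)^2) = sqrt(73.96 + 327.61) = sqrt(401.57) = 20.0392

|z| = 20.0392


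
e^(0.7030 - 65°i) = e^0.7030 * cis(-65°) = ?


e^0.7030 = 2.0198
cos(-65°) = 0.4226
sin(-65°) = -0.90631
Real = 2.0198*0.4226 = 0.8536
Imag = 2.0198*(-0.90631) = -1.8306

0.8536 - 1.8306i


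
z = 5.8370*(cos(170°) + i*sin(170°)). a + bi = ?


a = 5.8370*cos(170°) = 5.8370*(-0.9848) = -5.7483
b = 5.8370*sin(170°) = 5.8370*0.17365 = 1.0136

-5.7483 + 1.0136i


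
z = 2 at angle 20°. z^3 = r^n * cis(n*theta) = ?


r^3 = 2^3 = 8
n*theta = 3*20° = 60° = 60° (mod 360)
a = 8*cos(60°) = 4.0000
b = 8*sin(60°) = 6.9282

8 cis(60°) = 4.0000 + 6.9282i


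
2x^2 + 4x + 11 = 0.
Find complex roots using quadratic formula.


disc = 4^2 - 4*2*11 = 16 - 88 = -72
sqrt(|disc|) = sqrt(72) = 8.4853
Real part = -4/(2*2) = -1.0000
Imag part = 8.4853/(2*2) = 2.1213

-1.0000 ± 2.1213i


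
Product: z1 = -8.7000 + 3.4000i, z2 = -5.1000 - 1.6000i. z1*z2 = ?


Real = -8.7*(-5.1) - 3.4*(-1.6) = 44.37 - (-5.44) = 49.81
Imag = -8.7*(-1.6) - (5.1)*3.4 = 13.92 - (17.34) = -3.42

49.8100 - 3.4200i


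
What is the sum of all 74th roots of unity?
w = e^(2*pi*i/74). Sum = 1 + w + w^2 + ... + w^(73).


The sum of all 74th roots of unity is 0.
Geometric series: (1 - w^74)/(1 - w) = (1-1)/(1-w) = 0 since w^74 = 1, w ≠ 1.
Alternatively: coefficient of z^73 in z^74 - 1 is 0.

0


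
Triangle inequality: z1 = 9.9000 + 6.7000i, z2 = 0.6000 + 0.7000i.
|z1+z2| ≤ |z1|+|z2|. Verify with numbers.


|z1| = sqrt(9.9^2 + 6.7^2) = sqrt(142.9) = 11.9541
|z2| = sqrt(0.6^2 + 0.7^2) = sqrt(0.85) = 0.9220
z1+z2 = 10.5000 + 7.4000i
|z1+z2| = sqrt(165.01) = 12.8456
|z1|+|z2| = 11.9541 + 0.9220 = 12.8761

|z1+z2| = 12.8456 ≤ |z1|+|z2| = 12.8761 (verified)


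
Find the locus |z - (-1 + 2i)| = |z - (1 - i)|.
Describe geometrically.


Equal distances means the locus is the perpendicular bisector of z1 and z2.
Midpoint = ((-1+1)/2, (2+(-1))/2) = (0, 0.5000)

Perpendicular bisector through (0, 0.5000)


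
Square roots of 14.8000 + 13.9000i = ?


|z| = sqrt(219.04+193.21) = 20.3039
sqrt((|z|+a)/2) = sqrt((20.3039+14.8)/2) = sqrt(17.5520) = 4.1895
sqrt((|z|-a)/2) = sqrt((20.3039-14.8)/2) = sqrt(2.7520) = 1.6589

±(4.1895 + 1.6589i) i.e. 4.1895 + 1.6589i and -4.1895 - 1.6589i


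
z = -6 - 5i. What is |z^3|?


|z| = sqrt(36+25) = sqrt(61) = 7.8102
|z^3| = |z|^3 = (sqrt(61))^3 = 61*sqrt(61)

|z^3| = 61*sqrt(61) ≈ 476.4252


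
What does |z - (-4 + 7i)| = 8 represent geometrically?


|z - z0| = r is a circle with center z0 and radius r.
Center = (-4, 7), radius = 8

Circle with center (-4, 7) and radius 8


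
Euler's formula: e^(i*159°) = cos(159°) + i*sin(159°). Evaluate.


cos(159°) = -0.9336
sin(159°) = 0.3584

e^(i*159°) = -0.9336 + 0.3584i


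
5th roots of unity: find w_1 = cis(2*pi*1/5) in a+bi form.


Angle = 360*1/5 = 72°
a = cos(72°) = 0.3090
b = sin(72°) = 0.9511

0.3090 + 0.9511i


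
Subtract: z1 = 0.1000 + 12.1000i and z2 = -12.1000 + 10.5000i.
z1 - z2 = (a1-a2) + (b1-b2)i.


Real: 0.1 + 12.1 = 12.2
Imag: 12.1 - 10.5 = 1.6

12.2000 + 1.6000i


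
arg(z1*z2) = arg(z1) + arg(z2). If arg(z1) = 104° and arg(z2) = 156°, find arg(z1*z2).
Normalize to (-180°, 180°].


arg(z1*z2) = 104° + 156° = 260°
Normalized to (-180°, 180°]: -100°

-100°


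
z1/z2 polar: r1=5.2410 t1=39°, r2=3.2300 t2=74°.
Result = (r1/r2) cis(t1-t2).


r = 5.2410 / 3.2300 = 1.6226
theta = 39° - 74° = -35° = 325° (mod 360)

1.6226 cis(325°)


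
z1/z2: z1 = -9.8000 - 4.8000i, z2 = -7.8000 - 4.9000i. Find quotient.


Conjugate of z2 = -7.8000 + 4.9000i
Numerator: (-9.8000 - 4.8000i)(-7.8000 + 4.9000i) = 99.9600 - 10.5800i
Denominator: (-7.8)^2 + (-4.9)^2 = 84.85
Result = (99.9600 - 10.5800i)/84.85

1.1781 - 0.1247i


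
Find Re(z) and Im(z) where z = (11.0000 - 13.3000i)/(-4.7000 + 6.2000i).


Multiply by conjugate: (11.0000 - 13.3000i)(-4.7000 - 6.2000i) / ((-4.7)^2 + 6.2^2)
Numerator real = 11*(-4.7) - (13.3)*6.2 = -134.16
Numerator imag = -13.3*(-4.7) - 11*6.2 = -5.69
Denominator = 60.53
Re(z) = -134.16/60.53 = -2.2164
Im(z) = -5.69/60.53 = -0.0940

Re(z) = -2.2164, Im(z) = -0.0940


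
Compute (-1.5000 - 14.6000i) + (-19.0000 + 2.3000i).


Real: -1.5 - 19 = -20.5
Imag: -14.6 + 2.3 = -12.3

-20.5000 - 12.3000i


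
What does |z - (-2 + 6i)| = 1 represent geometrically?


|z - z0| = r is a circle with center z0 and radius r.
Center = (-2, 6), radius = 1

Circle with center (-2, 6) and radius 1


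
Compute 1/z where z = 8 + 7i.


|z|^2 = 64+49 = 113
1/z = (8 - 7i)/113

1/z = 0.0708 - 0.0619i


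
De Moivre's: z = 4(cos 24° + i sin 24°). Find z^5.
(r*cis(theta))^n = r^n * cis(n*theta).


r^5 = 4^5 = 1024
n*theta = 5*24° = 120° = 120° (mod 360)
a = 1024*cos(120°) = -512.0000
b = 1024*sin(120°) = 886.8100

1024 cis(120°) = -512.0000 + 886.8100i


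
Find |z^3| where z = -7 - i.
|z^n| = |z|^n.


|z| = sqrt(49+1) = sqrt(50) = 7.0711
|z^3| = |z|^3 = (sqrt(50))^3 = 50*sqrt(50)

|z^3| = 50*sqrt(50) ≈ 353.5534


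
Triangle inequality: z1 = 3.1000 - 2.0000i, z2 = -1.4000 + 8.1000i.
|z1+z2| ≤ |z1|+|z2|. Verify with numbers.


|z1| = sqrt(3.1^2 + (-2)^2) = sqrt(13.61) = 3.6892
|z2| = sqrt((-1.4)^2 + 8.1^2) = sqrt(67.57) = 8.2201
z1+z2 = 1.7000 + 6.1000i
|z1+z2| = sqrt(40.1) = 6.3325
|z1|+|z2| = 3.6892 + 8.2201 = 11.9093

|z1+z2| = 6.3325 ≤ |z1|+|z2| = 11.9093 (verified)


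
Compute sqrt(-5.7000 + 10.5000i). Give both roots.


|z| = sqrt(32.49+110.25) = 11.9474
sqrt((|z|+a)/2) = sqrt((11.9474+(-5.7))/2) = sqrt(3.1237) = 1.7674
sqrt((|z|-a)/2) = sqrt((11.9474-(-5.7))/2) = sqrt(8.8237) = 2.9705

±(1.7674 + 2.9705i) i.e. 1.7674 + 2.9705i and -1.7674 - 2.9705i


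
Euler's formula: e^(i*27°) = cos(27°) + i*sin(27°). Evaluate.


cos(27°) = 0.8910
sin(27°) = 0.4540

e^(i*27°) = 0.8910 + 0.4540i


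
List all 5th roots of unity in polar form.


The 5th roots of unity are cis(360k/5°) for k=0..4
Angle step = 360/5 = 72°
Primitive root: cis(72°)
Primitive root = 0.3090 + 0.9511i

5 roots at angles: 0°, 72°, 144°, 216°, 288°


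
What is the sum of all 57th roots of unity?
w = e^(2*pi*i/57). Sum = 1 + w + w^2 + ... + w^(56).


The sum of all 57th roots of unity is 0.
Geometric series: (1 - w^57)/(1 - w) = (1-1)/(1-w) = 0 since w^57 = 1, w ≠ 1.
Alternatively: coefficient of z^56 in z^57 - 1 is 0.

0


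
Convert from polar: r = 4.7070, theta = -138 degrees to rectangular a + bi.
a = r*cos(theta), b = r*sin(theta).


a = 4.7070*cos(-138°) = 4.7070*(-0.74314) = -3.4980
b = 4.7070*sin(-138°) = 4.7070*(-0.66913) = -3.1496

-3.4980 - 3.1496i


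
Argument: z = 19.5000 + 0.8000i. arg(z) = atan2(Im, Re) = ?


Re = 19.5, Im = 0.8
arg = atan2(0.8, 19.5) = 2.3493 degrees

arg(z) = 2.3493 degrees


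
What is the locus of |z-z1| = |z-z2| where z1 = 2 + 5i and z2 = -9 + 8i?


Equal distances means the locus is the perpendicular bisector of z1 and z2.
Midpoint = ((2+(-9))/2, (5+8)/2) = (-3.5000, 6.5000)

Perpendicular bisector through (-3.5000, 6.5000)


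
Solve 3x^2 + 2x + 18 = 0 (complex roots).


disc = 2^2 - 4*3*18 = 4 - 216 = -212
sqrt(|disc|) = sqrt(212) = 14.5602
Real part = -2/(2*3) = -0.3333
Imag part = 14.5602/(2*3) = 2.4267

-0.3333 ± 2.4267i


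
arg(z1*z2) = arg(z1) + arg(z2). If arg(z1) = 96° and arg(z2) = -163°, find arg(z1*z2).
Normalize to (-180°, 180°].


arg(z1*z2) = 96° - 163° = -67°
Normalized to (-180°, 180°]: -67°

-67°


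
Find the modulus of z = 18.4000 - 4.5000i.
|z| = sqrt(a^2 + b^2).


|z| = sqrt(18.4^2 + (-4.5)^2) = sqrt(338.56 + 20.25) = sqrt(358.81) = 18.9423

|z| = 18.9423


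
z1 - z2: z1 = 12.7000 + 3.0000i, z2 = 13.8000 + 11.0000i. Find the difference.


Real: 12.7 - 13.8 = -1.1
Imag: 3 - 11 = -8

-1.1000 - 8.0000i


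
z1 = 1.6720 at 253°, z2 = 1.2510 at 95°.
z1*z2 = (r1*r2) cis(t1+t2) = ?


r = 1.6720 * 1.2510 = 2.0917
theta = 253° + 95° = 348° = 348° (mod 360)

2.0917 cis(348°)


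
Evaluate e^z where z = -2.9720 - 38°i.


e^-2.9720 = 0.0512
cos(-38°) = 0.788
sin(-38°) = -0.6157
Real = 0.0512*0.788 = 0.0403
Imag = 0.0512*(-0.6157) = -0.0315

0.0403 - 0.0315i


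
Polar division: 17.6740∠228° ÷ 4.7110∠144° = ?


r = 17.6740 / 4.7110 = 3.7516
theta = 228° - 144° = 84° = 84° (mod 360)

3.7516 cis(84°)


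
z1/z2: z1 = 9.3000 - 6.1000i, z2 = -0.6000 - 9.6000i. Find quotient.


Conjugate of z2 = -0.6000 + 9.6000i
Numerator: (9.3000 - 6.1000i)(-0.6000 + 9.6000i) = 52.9800 + 92.9400i
Denominator: (-0.6)^2 + (-9.6)^2 = 92.52
Result = (52.9800 + 92.9400i)/92.52

0.5726 + 1.0045i


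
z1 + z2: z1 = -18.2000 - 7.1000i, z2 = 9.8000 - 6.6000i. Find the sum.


Real: -18.2 + 9.8 = -8.4
Imag: -7.1 - 6.6 = -13.7

-8.4000 - 13.7000i


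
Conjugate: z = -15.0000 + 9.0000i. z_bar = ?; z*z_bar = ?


z_bar = -15.0000 - 9.0000i
z*z_bar = (-15)^2 + 9^2 = 225 + 81 = 306

z_bar = -15.0000 - 9.0000i, z*z_bar = 306


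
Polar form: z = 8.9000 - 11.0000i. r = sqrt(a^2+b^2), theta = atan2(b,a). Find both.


r = sqrt(79.21+121) = sqrt(200.21) = 14.1496
theta = atan2(-11, 8.9) = -51.0240 degrees

r = 14.1496, theta = -51.0240 degrees


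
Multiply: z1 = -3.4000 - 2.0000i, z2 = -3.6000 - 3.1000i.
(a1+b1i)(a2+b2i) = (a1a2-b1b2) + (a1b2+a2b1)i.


Real = -3.4*(-3.6) - (-2)*(-3.1) = 12.24 - 6.2 = 6.04
Imag = -3.4*(-3.1) - (3.6)*(-2) = 10.54 + 7.2 = 17.74

6.0400 + 17.7400i


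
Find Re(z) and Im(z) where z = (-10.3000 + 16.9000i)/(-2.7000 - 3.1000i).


Multiply by conjugate: (-10.3000 + 16.9000i)(-2.7000 + 3.1000i) / ((-2.7)^2 + (-3.1)^2)
Numerator real = -10.3*(-2.7) + 16.9*(-3.1) = -24.58
Numerator imag = 16.9*(-2.7) - (-10.3)*(-3.1) = -77.56
Denominator = 16.9
Re(z) = -24.58/16.9 = -1.4544
Im(z) = -77.56/16.9 = -4.5893

Re(z) = -1.4544, Im(z) = -4.5893


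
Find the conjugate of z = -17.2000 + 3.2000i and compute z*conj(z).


z_bar = -17.2000 - 3.2000i
z*z_bar = (-17.2)^2 + 3.2^2 = 295.84 + 10.24 = 306.08

z_bar = -17.2000 - 3.2000i, z*z_bar = 306.08


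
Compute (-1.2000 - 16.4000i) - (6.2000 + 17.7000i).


Real: -1.2 - 6.2 = -7.4
Imag: -16.4 - 17.7 = -34.1

-7.4000 - 34.1000i


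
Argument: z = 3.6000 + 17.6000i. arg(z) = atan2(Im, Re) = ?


Re = 3.6, Im = 17.6
arg = atan2(17.6, 3.6) = 78.4399 degrees

arg(z) = 78.4399 degrees


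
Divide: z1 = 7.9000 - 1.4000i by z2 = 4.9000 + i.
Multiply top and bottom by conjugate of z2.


Conjugate of z2 = 4.9000 - i
Numerator: (7.9000 - 1.4000i)(4.9000 - i) = 37.3100 - 14.7600i
Denominator: 4.9^2 + 1^2 = 25.01
Result = (37.3100 - 14.7600i)/25.01

1.4918 - 0.5902i


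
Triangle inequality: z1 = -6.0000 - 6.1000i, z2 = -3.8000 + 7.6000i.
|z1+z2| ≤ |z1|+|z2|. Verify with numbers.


|z1| = sqrt((-6)^2 + (-6.1)^2) = sqrt(73.21) = 8.5563
|z2| = sqrt((-3.8)^2 + 7.6^2) = sqrt(72.2) = 8.4971
z1+z2 = -9.8000 + 1.5000i
|z1+z2| = sqrt(98.29) = 9.9141
|z1|+|z2| = 8.5563 + 8.4971 = 17.0534

|z1+z2| = 9.9141 ≤ |z1|+|z2| = 17.0534 (verified)


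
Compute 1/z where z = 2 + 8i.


|z|^2 = 4+64 = 68
1/z = (2 - 8i)/68

1/z = 0.0294 - 0.1176i


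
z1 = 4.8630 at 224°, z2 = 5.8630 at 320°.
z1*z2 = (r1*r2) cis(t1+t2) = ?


r = 4.8630 * 5.8630 = 28.5118
theta = 224° + 320° = 544° = 184° (mod 360)

28.5118 cis(184°)


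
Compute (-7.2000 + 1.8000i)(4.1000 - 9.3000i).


Real = -7.2*4.1 - 1.8*(-9.3) = -29.52 - (-16.74) = -12.78
Imag = -7.2*(-9.3) + 4.1*1.8 = 66.96 + 7.38 = 74.34

-12.7800 + 74.3400i


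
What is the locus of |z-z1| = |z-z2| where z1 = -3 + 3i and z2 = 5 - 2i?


Equal distances means the locus is the perpendicular bisector of z1 and z2.
Midpoint = ((-3+5)/2, (3+(-2))/2) = (1.0000, 0.5000)

Perpendicular bisector through (1.0000, 0.5000)


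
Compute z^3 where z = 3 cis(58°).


r^3 = 3^3 = 27
n*theta = 3*58° = 174° = 174° (mod 360)
a = 27*cos(174°) = -26.8521
b = 27*sin(174°) = 2.8223

27 cis(174°) = -26.8521 + 2.8223i


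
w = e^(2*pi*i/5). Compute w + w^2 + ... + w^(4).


With w = e^(2*pi*i/5), all 5 of the 5th roots of unity w^0 = 1, w, ..., w^(4) sum to 0: 1 + w + ... + w^(4) = (1 - w^5)/(1 - w) = 0 since w^5 = 1, w ≠ 1.
Removing the root 1: w + w^2 + ... + w^(4) = 0 - 1 = -1

Sum = -1


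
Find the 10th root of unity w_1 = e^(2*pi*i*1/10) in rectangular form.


Angle = 360*1/10 = 36°
a = cos(36°) = 0.8090
b = sin(36°) = 0.5878

0.8090 + 0.5878i


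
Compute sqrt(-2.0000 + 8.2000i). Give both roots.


|z| = sqrt(4+67.24) = 8.4404
sqrt((|z|+a)/2) = sqrt((8.4404+(-2))/2) = sqrt(3.2202) = 1.7945
sqrt((|z|-a)/2) = sqrt((8.4404-(-2))/2) = sqrt(5.2202) = 2.2848

±(1.7945 + 2.2848i) i.e. 1.7945 + 2.2848i and -1.7945 - 2.2848i


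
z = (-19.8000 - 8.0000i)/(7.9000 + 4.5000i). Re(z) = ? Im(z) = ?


Multiply by conjugate: (-19.8000 - 8.0000i)(7.9000 - 4.5000i) / (7.9^2 + 4.5^2)
Numerator real = -19.8*7.9 - (8)*4.5 = -192.42
Numerator imag = -8*7.9 - (-19.8)*4.5 = 25.9
Denominator = 82.66
Re(z) = -192.42/82.66 = -2.3278
Im(z) = 25.9/82.66 = 0.3133

Re(z) = -2.3278, Im(z) = 0.3133


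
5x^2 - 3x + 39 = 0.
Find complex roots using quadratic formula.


disc = (-3)^2 - 4*5*39 = 9 - 780 = -771
sqrt(|disc|) = sqrt(771) = 27.7669
Real part = 3/(2*5) = 0.3000
Imag part = 27.7669/(2*5) = 2.7767

0.3000 ± 2.7767i


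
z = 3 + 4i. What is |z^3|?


|z| = sqrt(9+16) = sqrt(25) = 5
|z^3| = |z|^3 = 5^3 = 125

|z^3| = 125


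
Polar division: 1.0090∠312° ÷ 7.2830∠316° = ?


r = 1.0090 / 7.2830 = 0.1385
theta = 312° - 316° = -4° = 356° (mod 360)

0.1385 cis(356°)


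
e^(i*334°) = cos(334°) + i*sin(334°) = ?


cos(334°) = 0.8988
sin(334°) = -0.4384

e^(i*334°) = 0.8988 - 0.4384i


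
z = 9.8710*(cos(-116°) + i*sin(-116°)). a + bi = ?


a = 9.8710*cos(-116°) = 9.8710*(-0.43837) = -4.3272
b = 9.8710*sin(-116°) = 9.8710*(-0.89879) = -8.8720

-4.3272 - 8.8720i


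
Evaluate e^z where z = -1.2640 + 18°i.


e^-1.2640 = 0.2825
cos(18°) = 0.9511
sin(18°) = 0.309
Real = 0.2825*0.9511 = 0.2687
Imag = 0.2825*0.309 = 0.0873

0.2687 + 0.0873i


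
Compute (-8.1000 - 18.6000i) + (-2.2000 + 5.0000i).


Real: -8.1 - 2.2 = -10.3
Imag: -18.6 + 5 = -13.6

-10.3000 - 13.6000i


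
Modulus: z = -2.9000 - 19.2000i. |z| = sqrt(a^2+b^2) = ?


|z| = sqrt((-2.9)^2 + (-19.2)^2) = sqrt(8.41 + 368.64) = sqrt(377.05) = 19.4178

|z| = 19.4178


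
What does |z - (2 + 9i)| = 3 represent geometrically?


|z - z0| = r is a circle with center z0 and radius r.
Center = (2, 9), radius = 3

Circle with center (2, 9) and radius 3


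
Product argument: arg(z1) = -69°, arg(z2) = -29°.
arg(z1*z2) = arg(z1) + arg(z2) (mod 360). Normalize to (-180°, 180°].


arg(z1*z2) = -69° - 29° = -98°
Normalized to (-180°, 180°]: -98°

-98°


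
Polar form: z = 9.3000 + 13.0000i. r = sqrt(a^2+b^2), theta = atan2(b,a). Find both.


r = sqrt(86.49+169) = sqrt(255.49) = 15.9841
theta = atan2(13, 9.3) = 54.4207 degrees

r = 15.9841, theta = 54.4207 degrees


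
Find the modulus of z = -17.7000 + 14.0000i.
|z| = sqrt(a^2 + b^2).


|z| = sqrt((-17.7)^2 + 14^2) = sqrt(313.29 + 196) = sqrt(509.29) = 22.5675

|z| = 22.5675


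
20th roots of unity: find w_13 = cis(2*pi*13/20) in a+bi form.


Angle = 360*13/20 = 234°
a = cos(234°) = -0.5878
b = sin(234°) = -0.8090

-0.5878 - 0.8090i


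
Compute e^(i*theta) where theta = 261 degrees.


cos(261°) = -0.1564
sin(261°) = -0.9877

e^(i*261°) = -0.1564 - 0.9877i


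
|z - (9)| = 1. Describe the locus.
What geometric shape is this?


|z - z0| = r is a circle with center z0 and radius r.
Center = (9, 0), radius = 1

Circle with center (9, 0) and radius 1


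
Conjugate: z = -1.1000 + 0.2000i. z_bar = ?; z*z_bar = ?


z_bar = -1.1000 - 0.2000i
z*z_bar = (-1.1)^2 + 0.2^2 = 1.21 + 0.04 = 1.25

z_bar = -1.1000 - 0.2000i, z*z_bar = 1.25


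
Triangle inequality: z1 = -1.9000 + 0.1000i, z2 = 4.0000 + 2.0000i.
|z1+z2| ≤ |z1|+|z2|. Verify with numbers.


|z1| = sqrt((-1.9)^2 + 0.1^2) = sqrt(3.62) = 1.9026
|z2| = sqrt(4^2 + 2^2) = sqrt(20) = 4.4721
z1+z2 = 2.1000 + 2.1000i
|z1+z2| = sqrt(8.82) = 2.9698
|z1|+|z2| = 1.9026 + 4.4721 = 6.3747

|z1+z2| = 2.9698 ≤ |z1|+|z2| = 6.3747 (verified)


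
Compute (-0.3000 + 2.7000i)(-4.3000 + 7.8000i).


Real = -0.3*(-4.3) - 2.7*7.8 = 1.29 - 21.06 = -19.77
Imag = -0.3*7.8 - (4.3)*2.7 = -2.34 - (11.61) = -13.95

-19.7700 - 13.9500i


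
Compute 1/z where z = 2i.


|z|^2 = 0+4 = 4
1/z = (0 - 2i)/4

1/z = 0 - 0.5000i


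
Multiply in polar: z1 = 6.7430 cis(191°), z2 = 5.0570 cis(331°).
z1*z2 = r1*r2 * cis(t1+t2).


r = 6.7430 * 5.0570 = 34.0994
theta = 191° + 331° = 522° = 162° (mod 360)

34.0994 cis(162°)


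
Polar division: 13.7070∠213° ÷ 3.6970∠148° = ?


r = 13.7070 / 3.6970 = 3.7076
theta = 213° - 148° = 65° = 65° (mod 360)

3.7076 cis(65°)


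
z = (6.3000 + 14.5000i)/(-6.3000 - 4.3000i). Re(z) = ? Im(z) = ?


Multiply by conjugate: (6.3000 + 14.5000i)(-6.3000 + 4.3000i) / ((-6.3)^2 + (-4.3)^2)
Numerator real = 6.3*(-6.3) + 14.5*(-4.3) = -102.04
Numerator imag = 14.5*(-6.3) - 6.3*(-4.3) = -64.26
Denominator = 58.18
Re(z) = -102.04/58.18 = -1.7539
Im(z) = -64.26/58.18 = -1.1045

Re(z) = -1.7539, Im(z) = -1.1045


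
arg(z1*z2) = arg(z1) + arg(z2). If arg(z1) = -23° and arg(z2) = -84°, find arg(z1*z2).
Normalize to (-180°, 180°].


arg(z1*z2) = -23° - 84° = -107°
Normalized to (-180°, 180°]: -107°

-107°


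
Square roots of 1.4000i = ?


|z| = sqrt(0+1.96) = 1.4000
sqrt((|z|+a)/2) = sqrt((1.4000+0)/2) = sqrt(0.7000) = 0.8367
sqrt((|z|-a)/2) = sqrt((1.4000-0)/2) = sqrt(0.7000) = 0.8367

±(0.8367 + 0.8367i) i.e. 0.8367 + 0.8367i and -0.8367 - 0.8367i


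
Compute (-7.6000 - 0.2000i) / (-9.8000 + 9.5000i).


Conjugate of z2 = -9.8000 - 9.5000i
Numerator: (-7.6000 - 0.2000i)(-9.8000 - 9.5000i) = 72.5800 + 74.1600i
Denominator: (-9.8)^2 + 9.5^2 = 186.29
Result = (72.5800 + 74.1600i)/186.29

0.3896 + 0.3981i


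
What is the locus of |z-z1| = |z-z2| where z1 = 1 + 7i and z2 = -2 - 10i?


Equal distances means the locus is the perpendicular bisector of z1 and z2.
Midpoint = ((1+(-2))/2, (7+(-10))/2) = (-0.5000, -1.5000)

Perpendicular bisector through (-0.5000, -1.5000)


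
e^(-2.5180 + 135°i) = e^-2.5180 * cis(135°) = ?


e^-2.5180 = 0.0806
cos(135°) = -0.7071
sin(135°) = 0.7071
Real = 0.0806*(-0.7071) = -0.0570
Imag = 0.0806*0.7071 = 0.0570

-0.0570 + 0.0570i


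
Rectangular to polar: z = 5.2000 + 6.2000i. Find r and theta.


r = sqrt(27.04+38.44) = sqrt(65.48) = 8.0920
theta = atan2(6.2, 5.2) = 50.0131 degrees

r = 8.0920, theta = 50.0131 degrees


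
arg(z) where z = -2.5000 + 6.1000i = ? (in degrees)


Re = -2.5, Im = 6.1
arg = atan2(6.1, -2.5) = 112.2856 degrees

arg(z) = 112.2856 degrees


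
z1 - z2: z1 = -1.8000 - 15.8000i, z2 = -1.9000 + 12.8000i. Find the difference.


Real: -1.8 + 1.9 = 0.1
Imag: -15.8 - 12.8 = -28.6

0.1000 - 28.6000i


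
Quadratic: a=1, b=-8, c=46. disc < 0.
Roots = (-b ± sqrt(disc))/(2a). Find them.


disc = (-8)^2 - 4*1*46 = 64 - 184 = -120
sqrt(|disc|) = sqrt(120) = 10.9545
Real part = 8/(2*1) = 4.0000
Imag part = 10.9545/(2*1) = 5.4772

4.0000 ± 5.4772i


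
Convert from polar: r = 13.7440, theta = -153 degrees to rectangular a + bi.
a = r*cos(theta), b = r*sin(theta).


a = 13.7440*cos(-153°) = 13.7440*(-0.89101) = -12.2460
b = 13.7440*sin(-153°) = 13.7440*(-0.45399) = -6.2396

-12.2460 - 6.2396i


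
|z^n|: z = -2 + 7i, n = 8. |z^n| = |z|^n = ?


|z| = sqrt(4+49) = sqrt(53) = 7.2801
|z^8| = |z|^8 = (sqrt(53))^8 = 53^4 = 7890481

|z^8| = 7890481


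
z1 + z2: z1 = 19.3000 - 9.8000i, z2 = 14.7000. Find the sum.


Real: 19.3 + 14.7 = 34
Imag: -9.8 + 0 = -9.8

34.0000 - 9.8000i


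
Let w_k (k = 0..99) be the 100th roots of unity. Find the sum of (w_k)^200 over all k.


The roots are w_k = w^k with w = e^(2*pi*i/100), and (w^k)^200 = (w^200)^k.
So S = 1 + u + u^2 + ... + u^(99) with u = w^200.
200 = 2*100 + 0, so 200 is a multiple of 100 and u = (w^100)^2 = 1.
Every one of the 100 terms equals 1: S = 100

S = 100


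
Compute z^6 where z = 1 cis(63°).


r^6 = 1^6 = 1
n*theta = 6*63° = 378° = 18° (mod 360)
a = 1*cos(18°) = 0.9511
b = 1*sin(18°) = 0.3090

1 cis(18°) = 0.9511 + 0.3090i


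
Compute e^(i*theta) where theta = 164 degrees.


cos(164°) = -0.9613
sin(164°) = 0.2756

e^(i*164°) = -0.9613 + 0.2756i


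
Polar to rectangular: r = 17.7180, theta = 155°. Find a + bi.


a = 17.7180*cos(155°) = 17.7180*(-0.90631) = -16.0580
b = 17.7180*sin(155°) = 17.7180*0.42262 = 7.4880

-16.0580 + 7.4880i


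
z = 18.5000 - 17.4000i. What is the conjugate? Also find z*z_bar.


z_bar = 18.5000 + 17.4000i
z*z_bar = 18.5^2 + (-17.4)^2 = 342.25 + 302.76 = 645.01

z_bar = 18.5000 + 17.4000i, z*z_bar = 645.01


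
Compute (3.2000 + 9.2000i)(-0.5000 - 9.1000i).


Real = 3.2*(-0.5) - 9.2*(-9.1) = -1.6 - (-83.72) = 82.12
Imag = 3.2*(-9.1) - (0.5)*9.2 = -29.12 - (4.6) = -33.72

82.1200 - 33.7200i


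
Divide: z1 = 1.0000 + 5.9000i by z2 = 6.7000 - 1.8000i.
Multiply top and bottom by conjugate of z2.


Conjugate of z2 = 6.7000 + 1.8000i
Numerator: (1.0000 + 5.9000i)(6.7000 + 1.8000i) = -3.9200 + 41.3300i
Denominator: 6.7^2 + (-1.8)^2 = 48.13
Result = (-3.9200 + 41.3300i)/48.13

-0.0814 + 0.8587i


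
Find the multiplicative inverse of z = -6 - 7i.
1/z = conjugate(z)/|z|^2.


|z|^2 = 36+49 = 85
1/z = (-6 + 7i)/85

1/z = -0.0706 + 0.0824i


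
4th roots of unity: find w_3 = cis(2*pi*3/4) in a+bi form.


Angle = 360*3/4 = 270°
a = cos(270°) = 0
b = sin(270°) = -1.0000

0 - 1.0000i


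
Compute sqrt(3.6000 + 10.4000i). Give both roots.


|z| = sqrt(12.96+108.16) = 11.0055
sqrt((|z|+a)/2) = sqrt((11.0055+3.6)/2) = sqrt(7.3027) = 2.7024
sqrt((|z|-a)/2) = sqrt((11.0055-3.6)/2) = sqrt(3.7027) = 1.9242

±(2.7024 + 1.9242i) i.e. 2.7024 + 1.9242i and -2.7024 - 1.9242i


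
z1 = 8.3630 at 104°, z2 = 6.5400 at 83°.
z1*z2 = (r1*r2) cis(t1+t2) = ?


r = 8.3630 * 6.5400 = 54.6940
theta = 104° + 83° = 187° = 187° (mod 360)

54.6940 cis(187°)


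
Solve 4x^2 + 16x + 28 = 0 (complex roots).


disc = 16^2 - 4*4*28 = 256 - 448 = -192
sqrt(|disc|) = sqrt(192) = 13.8564
Real part = -16/(2*4) = -2.0000
Imag part = 13.8564/(2*4) = 1.7321

-2.0000 ± 1.7321i


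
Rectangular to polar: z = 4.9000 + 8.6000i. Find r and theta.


r = sqrt(24.01+73.96) = sqrt(97.97) = 9.8980
theta = atan2(8.6, 4.9) = 60.3269 degrees

r = 9.8980, theta = 60.3269 degrees


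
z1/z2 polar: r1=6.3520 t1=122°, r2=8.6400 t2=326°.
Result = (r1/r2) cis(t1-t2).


r = 6.3520 / 8.6400 = 0.7352
theta = 122° - 326° = -204° = 156° (mod 360)

0.7352 cis(156°)


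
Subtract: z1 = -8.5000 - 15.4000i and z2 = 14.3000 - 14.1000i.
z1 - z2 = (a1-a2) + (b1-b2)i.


Real: -8.5 - 14.3 = -22.8
Imag: -15.4 + 14.1 = -1.3

-22.8000 - 1.3000i


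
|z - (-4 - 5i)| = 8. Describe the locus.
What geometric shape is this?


|z - z0| = r is a circle with center z0 and radius r.
Center = (-4, -5), radius = 8

Circle with center (-4, -5) and radius 8


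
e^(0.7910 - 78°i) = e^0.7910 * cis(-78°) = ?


e^0.7910 = 2.2056
cos(-78°) = 0.20791
sin(-78°) = -0.97815
Real = 2.2056*0.20791 = 0.4586
Imag = 2.2056*(-0.97815) = -2.1574

0.4586 - 2.1574i


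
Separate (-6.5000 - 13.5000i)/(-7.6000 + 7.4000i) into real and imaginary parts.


Multiply by conjugate: (-6.5000 - 13.5000i)(-7.6000 - 7.4000i) / ((-7.6)^2 + 7.4^2)
Numerator real = -6.5*(-7.6) - (13.5)*7.4 = -50.5
Numerator imag = -13.5*(-7.6) - (-6.5)*7.4 = 150.7
Denominator = 112.52
Re(z) = -50.5/112.52 = -0.4488
Im(z) = 150.7/112.52 = 1.3393

Re(z) = -0.4488, Im(z) = 1.3393


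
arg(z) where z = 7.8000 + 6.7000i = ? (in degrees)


Re = 7.8, Im = 6.7
arg = atan2(6.7, 7.8) = 40.6617 degrees

arg(z) = 40.6617 degrees


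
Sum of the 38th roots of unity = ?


The sum of all 38th roots of unity is 0.
Geometric series: (1 - w^38)/(1 - w) = (1-1)/(1-w) = 0 since w^38 = 1, w ≠ 1.
Alternatively: coefficient of z^37 in z^38 - 1 is 0.

0


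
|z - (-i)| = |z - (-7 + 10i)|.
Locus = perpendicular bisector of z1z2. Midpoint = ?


Equal distances means the locus is the perpendicular bisector of z1 and z2.
Midpoint = ((0+(-7))/2, (-1+10)/2) = (-3.5000, 4.5000)

Perpendicular bisector through (-3.5000, 4.5000)


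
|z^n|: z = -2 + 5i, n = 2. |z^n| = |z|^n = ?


|z| = sqrt(4+25) = sqrt(29) = 5.3852
|z^2| = |z|^2 = (sqrt(29))^2 = 29

|z^2| = 29


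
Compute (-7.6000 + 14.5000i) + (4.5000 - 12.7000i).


Real: -7.6 + 4.5 = -3.1
Imag: 14.5 - 12.7 = 1.8

-3.1000 + 1.8000i


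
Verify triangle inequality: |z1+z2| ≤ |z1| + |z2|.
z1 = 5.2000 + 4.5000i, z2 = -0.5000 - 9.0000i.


|z1| = sqrt(5.2^2 + 4.5^2) = sqrt(47.29) = 6.8768
|z2| = sqrt((-0.5)^2 + (-9)^2) = sqrt(81.25) = 9.0139
z1+z2 = 4.7000 - 4.5000i
|z1+z2| = sqrt(42.34) = 6.5069
|z1|+|z2| = 6.8768 + 9.0139 = 15.8907

|z1+z2| = 6.5069 ≤ |z1|+|z2| = 15.8907 (verified)


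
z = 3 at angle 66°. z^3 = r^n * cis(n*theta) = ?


r^3 = 3^3 = 27
n*theta = 3*66° = 198° = 198° (mod 360)
a = 27*cos(198°) = -25.6785
b = 27*sin(198°) = -8.3435

27 cis(198°) = -25.6785 - 8.3435i


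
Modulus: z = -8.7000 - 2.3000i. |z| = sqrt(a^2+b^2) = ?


|z| = sqrt((-8.7)^2 + (-2.3)^2) = sqrt(75.69 + 5.29) = sqrt(80.98) = 8.9989

|z| = 8.9989


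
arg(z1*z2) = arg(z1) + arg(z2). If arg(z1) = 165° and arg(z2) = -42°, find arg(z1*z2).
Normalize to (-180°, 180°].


arg(z1*z2) = 165° - 42° = 123°
Normalized to (-180°, 180°]: 123°

123°


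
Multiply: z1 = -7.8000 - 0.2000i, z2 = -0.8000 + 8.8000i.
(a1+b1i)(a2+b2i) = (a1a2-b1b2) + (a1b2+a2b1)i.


Real = -7.8*(-0.8) - (-0.2)*8.8 = 6.24 - (-1.76) = 8
Imag = -7.8*8.8 - (0.8)*(-0.2) = -68.64 + 0.16 = -68.48

8.0000 - 68.4800i


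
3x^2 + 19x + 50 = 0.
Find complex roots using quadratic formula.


disc = 19^2 - 4*3*50 = 361 - 600 = -239
sqrt(|disc|) = sqrt(239) = 15.4596
Real part = -19/(2*3) = -3.1667
Imag part = 15.4596/(2*3) = 2.5766

-3.1667 ± 2.5766i


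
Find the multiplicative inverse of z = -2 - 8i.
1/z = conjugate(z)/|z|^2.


|z|^2 = 4+64 = 68
1/z = (-2 + 8i)/68

1/z = -0.0294 + 0.1176i


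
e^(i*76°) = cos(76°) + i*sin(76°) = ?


cos(76°) = 0.2419
sin(76°) = 0.9703

e^(i*76°) = 0.2419 + 0.9703i


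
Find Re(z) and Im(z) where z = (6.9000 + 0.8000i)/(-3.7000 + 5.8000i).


Multiply by conjugate: (6.9000 + 0.8000i)(-3.7000 - 5.8000i) / ((-3.7)^2 + 5.8^2)
Numerator real = 6.9*(-3.7) + 0.8*5.8 = -20.89
Numerator imag = 0.8*(-3.7) - 6.9*5.8 = -42.98
Denominator = 47.33
Re(z) = -20.89/47.33 = -0.4414
Im(z) = -42.98/47.33 = -0.9081

Re(z) = -0.4414, Im(z) = -0.9081


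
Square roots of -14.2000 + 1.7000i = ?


|z| = sqrt(201.64+2.89) = 14.3014
sqrt((|z|+a)/2) = sqrt((14.3014+(-14.2))/2) = sqrt(0.0507) = 0.2252
sqrt((|z|-a)/2) = sqrt((14.3014-(-14.2))/2) = sqrt(14.2507) = 3.7750

±(0.2252 + 3.7750i) i.e. 0.2252 + 3.7750i and -0.2252 - 3.7750i


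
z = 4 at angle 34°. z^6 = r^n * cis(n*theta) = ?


r^6 = 4^6 = 4096
n*theta = 6*34° = 204° = 204° (mod 360)
a = 4096*cos(204°) = -3741.8822
b = 4096*sin(204°) = -1665.9933

4096 cis(204°) = -3741.8822 - 1665.9933i


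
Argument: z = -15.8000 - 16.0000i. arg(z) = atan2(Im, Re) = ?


Re = -15.8, Im = -16
arg = atan2(-16, -15.8) = -134.6397 degrees

arg(z) = -134.6397 degrees


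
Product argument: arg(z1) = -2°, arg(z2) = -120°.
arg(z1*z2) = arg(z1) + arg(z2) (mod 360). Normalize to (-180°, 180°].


arg(z1*z2) = -2° - 120° = -122°
Normalized to (-180°, 180°]: -122°

-122°


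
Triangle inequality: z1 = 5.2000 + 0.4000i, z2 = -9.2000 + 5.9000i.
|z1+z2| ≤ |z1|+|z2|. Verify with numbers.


|z1| = sqrt(5.2^2 + 0.4^2) = sqrt(27.2) = 5.2154
|z2| = sqrt((-9.2)^2 + 5.9^2) = sqrt(119.45) = 10.9293
z1+z2 = -4.0000 + 6.3000i
|z1+z2| = sqrt(55.69) = 7.4626
|z1|+|z2| = 5.2154 + 10.9293 = 16.1447

|z1+z2| = 7.4626 ≤ |z1|+|z2| = 16.1447 (verified)


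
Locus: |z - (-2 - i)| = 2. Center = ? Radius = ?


|z - z0| = r is a circle with center z0 and radius r.
Center = (-2, -1), radius = 2

Circle with center (-2, -1) and radius 2
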